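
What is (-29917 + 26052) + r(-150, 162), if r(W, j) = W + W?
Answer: -4165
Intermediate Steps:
r(W, j) = 2*W
(-29917 + 26052) + r(-150, 162) = (-29917 + 26052) + 2*(-150) = -3865 - 300 = -4165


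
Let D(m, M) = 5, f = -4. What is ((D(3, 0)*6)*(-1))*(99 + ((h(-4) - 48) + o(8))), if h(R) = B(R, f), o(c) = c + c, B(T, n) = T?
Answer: -1890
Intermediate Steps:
o(c) = 2*c
h(R) = R
((D(3, 0)*6)*(-1))*(99 + ((h(-4) - 48) + o(8))) = ((5*6)*(-1))*(99 + ((-4 - 48) + 2*8)) = (30*(-1))*(99 + (-52 + 16)) = -30*(99 - 36) = -30*63 = -1890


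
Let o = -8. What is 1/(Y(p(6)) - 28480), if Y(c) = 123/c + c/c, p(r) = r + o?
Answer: -2/57081 ≈ -3.5038e-5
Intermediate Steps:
p(r) = -8 + r (p(r) = r - 8 = -8 + r)
Y(c) = 1 + 123/c (Y(c) = 123/c + 1 = 1 + 123/c)
1/(Y(p(6)) - 28480) = 1/((123 + (-8 + 6))/(-8 + 6) - 28480) = 1/((123 - 2)/(-2) - 28480) = 1/(-½*121 - 28480) = 1/(-121/2 - 28480) = 1/(-57081/2) = -2/57081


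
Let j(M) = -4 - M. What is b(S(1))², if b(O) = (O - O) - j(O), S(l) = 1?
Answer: 25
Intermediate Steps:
b(O) = 4 + O (b(O) = (O - O) - (-4 - O) = 0 + (4 + O) = 4 + O)
b(S(1))² = (4 + 1)² = 5² = 25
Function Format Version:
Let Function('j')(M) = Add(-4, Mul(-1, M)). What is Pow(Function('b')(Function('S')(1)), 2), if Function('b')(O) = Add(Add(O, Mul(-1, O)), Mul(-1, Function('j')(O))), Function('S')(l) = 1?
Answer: 25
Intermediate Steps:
Function('b')(O) = Add(4, O) (Function('b')(O) = Add(Add(O, Mul(-1, O)), Mul(-1, Add(-4, Mul(-1, O)))) = Add(0, Add(4, O)) = Add(4, O))
Pow(Function('b')(Function('S')(1)), 2) = Pow(Add(4, 1), 2) = Pow(5, 2) = 25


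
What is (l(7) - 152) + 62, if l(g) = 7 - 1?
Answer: -84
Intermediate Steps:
l(g) = 6
(l(7) - 152) + 62 = (6 - 152) + 62 = -146 + 62 = -84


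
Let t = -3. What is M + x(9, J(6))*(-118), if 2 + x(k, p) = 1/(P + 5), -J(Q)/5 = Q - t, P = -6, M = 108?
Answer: 462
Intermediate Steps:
J(Q) = -15 - 5*Q (J(Q) = -5*(Q - 1*(-3)) = -5*(Q + 3) = -5*(3 + Q) = -15 - 5*Q)
x(k, p) = -3 (x(k, p) = -2 + 1/(-6 + 5) = -2 + 1/(-1) = -2 - 1 = -3)
M + x(9, J(6))*(-118) = 108 - 3*(-118) = 108 + 354 = 462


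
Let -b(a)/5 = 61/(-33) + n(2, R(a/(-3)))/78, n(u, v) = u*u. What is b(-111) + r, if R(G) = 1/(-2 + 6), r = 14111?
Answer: 2019158/143 ≈ 14120.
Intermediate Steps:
R(G) = ¼ (R(G) = 1/4 = ¼)
n(u, v) = u²
b(a) = 1285/143 (b(a) = -5*(61/(-33) + 2²/78) = -5*(61*(-1/33) + 4*(1/78)) = -5*(-61/33 + 2/39) = -5*(-257/143) = 1285/143)
b(-111) + r = 1285/143 + 14111 = 2019158/143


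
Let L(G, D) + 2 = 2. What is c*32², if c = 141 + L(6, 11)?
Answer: 144384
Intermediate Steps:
L(G, D) = 0 (L(G, D) = -2 + 2 = 0)
c = 141 (c = 141 + 0 = 141)
c*32² = 141*32² = 141*1024 = 144384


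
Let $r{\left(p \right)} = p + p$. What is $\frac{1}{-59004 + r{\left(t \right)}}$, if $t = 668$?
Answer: $- \frac{1}{57668} \approx -1.7341 \cdot 10^{-5}$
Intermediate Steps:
$r{\left(p \right)} = 2 p$
$\frac{1}{-59004 + r{\left(t \right)}} = \frac{1}{-59004 + 2 \cdot 668} = \frac{1}{-59004 + 1336} = \frac{1}{-57668} = - \frac{1}{57668}$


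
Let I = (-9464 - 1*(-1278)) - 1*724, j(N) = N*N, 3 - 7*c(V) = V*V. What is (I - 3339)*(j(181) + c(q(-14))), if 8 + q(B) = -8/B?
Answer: -137610974034/343 ≈ -4.0120e+8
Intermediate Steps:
q(B) = -8 - 8/B
c(V) = 3/7 - V**2/7 (c(V) = 3/7 - V*V/7 = 3/7 - V**2/7)
j(N) = N**2
I = -8910 (I = (-9464 + 1278) - 724 = -8186 - 724 = -8910)
(I - 3339)*(j(181) + c(q(-14))) = (-8910 - 3339)*(181**2 + (3/7 - (-8 - 8/(-14))**2/7)) = -12249*(32761 + (3/7 - (-8 - 8*(-1/14))**2/7)) = -12249*(32761 + (3/7 - (-8 + 4/7)**2/7)) = -12249*(32761 + (3/7 - (-52/7)**2/7)) = -12249*(32761 + (3/7 - 1/7*2704/49)) = -12249*(32761 + (3/7 - 2704/343)) = -12249*(32761 - 2557/343) = -12249*11234466/343 = -137610974034/343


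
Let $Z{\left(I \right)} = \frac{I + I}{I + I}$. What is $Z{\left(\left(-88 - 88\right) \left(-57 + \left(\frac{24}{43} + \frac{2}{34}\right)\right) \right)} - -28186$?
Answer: $28187$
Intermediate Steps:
$Z{\left(I \right)} = 1$ ($Z{\left(I \right)} = \frac{2 I}{2 I} = 2 I \frac{1}{2 I} = 1$)
$Z{\left(\left(-88 - 88\right) \left(-57 + \left(\frac{24}{43} + \frac{2}{34}\right)\right) \right)} - -28186 = 1 - -28186 = 1 + 28186 = 28187$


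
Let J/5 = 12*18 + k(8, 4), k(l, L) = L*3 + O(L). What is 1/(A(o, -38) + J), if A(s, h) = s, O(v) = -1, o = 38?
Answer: 1/1173 ≈ 0.00085251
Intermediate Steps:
k(l, L) = -1 + 3*L (k(l, L) = L*3 - 1 = 3*L - 1 = -1 + 3*L)
J = 1135 (J = 5*(12*18 + (-1 + 3*4)) = 5*(216 + (-1 + 12)) = 5*(216 + 11) = 5*227 = 1135)
1/(A(o, -38) + J) = 1/(38 + 1135) = 1/1173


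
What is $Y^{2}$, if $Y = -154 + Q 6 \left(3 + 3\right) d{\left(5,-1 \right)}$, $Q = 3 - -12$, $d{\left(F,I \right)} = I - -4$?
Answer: $2149156$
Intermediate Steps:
$d{\left(F,I \right)} = 4 + I$ ($d{\left(F,I \right)} = I + 4 = 4 + I$)
$Q = 15$ ($Q = 3 + 12 = 15$)
$Y = 1466$ ($Y = -154 + 15 \cdot 6 \left(3 + 3\right) \left(4 - 1\right) = -154 + 90 \cdot 6 \cdot 3 = -154 + 90 \cdot 18 = -154 + 1620 = 1466$)
$Y^{2} = 1466^{2} = 2149156$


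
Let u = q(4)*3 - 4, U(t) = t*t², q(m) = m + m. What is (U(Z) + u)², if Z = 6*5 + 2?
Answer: 1075052944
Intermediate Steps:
Z = 32 (Z = 30 + 2 = 32)
q(m) = 2*m
U(t) = t³
u = 20 (u = (2*4)*3 - 4 = 8*3 - 4 = 24 - 4 = 20)
(U(Z) + u)² = (32³ + 20)² = (32768 + 20)² = 32788² = 1075052944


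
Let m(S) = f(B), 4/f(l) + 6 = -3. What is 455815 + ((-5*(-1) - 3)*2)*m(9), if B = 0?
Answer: 4102319/9 ≈ 4.5581e+5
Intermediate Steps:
f(l) = -4/9 (f(l) = 4/(-6 - 3) = 4/(-9) = 4*(-1/9) = -4/9)
m(S) = -4/9
455815 + ((-5*(-1) - 3)*2)*m(9) = 455815 + ((-5*(-1) - 3)*2)*(-4/9) = 455815 + ((5 - 3)*2)*(-4/9) = 455815 + (2*2)*(-4/9) = 455815 + 4*(-4/9) = 455815 - 16/9 = 4102319/9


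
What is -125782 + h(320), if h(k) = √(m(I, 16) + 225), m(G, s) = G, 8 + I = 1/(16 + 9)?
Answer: -125782 + √5426/5 ≈ -1.2577e+5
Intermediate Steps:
I = -199/25 (I = -8 + 1/(16 + 9) = -8 + 1/25 = -199/25 ≈ -7.9600)
h(k) = √5426/5 (h(k) = √(-199/25 + 225) = √(5426/25) = √5426/5)
-125782 + h(320) = -125782 + √5426/5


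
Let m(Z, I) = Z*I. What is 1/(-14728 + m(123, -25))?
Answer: -1/17803 ≈ -5.6170e-5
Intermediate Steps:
m(Z, I) = I*Z
1/(-14728 + m(123, -25)) = 1/(-14728 - 25*123) = 1/(-14728 - 3075) = 1/(-17803) = -1/17803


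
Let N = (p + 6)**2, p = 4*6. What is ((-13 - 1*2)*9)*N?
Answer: -121500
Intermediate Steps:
p = 24
N = 900 (N = (24 + 6)**2 = 30**2 = 900)
((-13 - 1*2)*9)*N = ((-13 - 1*2)*9)*900 = ((-13 - 2)*9)*900 = -15*9*900 = -135*900 = -121500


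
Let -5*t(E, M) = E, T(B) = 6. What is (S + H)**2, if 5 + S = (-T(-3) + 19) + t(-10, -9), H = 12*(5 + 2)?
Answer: 8836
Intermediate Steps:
t(E, M) = -E/5
H = 84 (H = 12*7 = 84)
S = 10 (S = -5 + ((-1*6 + 19) - 1/5*(-10)) = -5 + ((-6 + 19) + 2) = -5 + (13 + 2) = -5 + 15 = 10)
(S + H)**2 = (10 + 84)**2 = 94**2 = 8836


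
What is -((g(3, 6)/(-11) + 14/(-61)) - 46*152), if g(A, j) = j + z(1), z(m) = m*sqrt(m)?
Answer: 4692213/671 ≈ 6992.9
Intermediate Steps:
z(m) = m**(3/2)
g(A, j) = 1 + j (g(A, j) = j + 1**(3/2) = j + 1 = 1 + j)
-((g(3, 6)/(-11) + 14/(-61)) - 46*152) = -(((1 + 6)/(-11) + 14/(-61)) - 46*152) = -((7*(-1/11) + 14*(-1/61)) - 6992) = -((-7/11 - 14/61) - 6992) = -(-581/671 - 6992) = -1*(-4692213/671) = 4692213/671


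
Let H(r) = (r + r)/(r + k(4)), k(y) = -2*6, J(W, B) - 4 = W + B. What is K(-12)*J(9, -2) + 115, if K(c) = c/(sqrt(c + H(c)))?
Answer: 115 + 12*I*sqrt(11) ≈ 115.0 + 39.799*I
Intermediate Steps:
J(W, B) = 4 + B + W (J(W, B) = 4 + (W + B) = 4 + (B + W) = 4 + B + W)
k(y) = -12
H(r) = 2*r/(-12 + r) (H(r) = (r + r)/(r - 12) = (2*r)/(-12 + r) = 2*r/(-12 + r))
K(c) = c/sqrt(c + 2*c/(-12 + c)) (K(c) = c/(sqrt(c + 2*c/(-12 + c))) = c/sqrt(c + 2*c/(-12 + c)))
K(-12)*J(9, -2) + 115 = (-12*(-I*sqrt(66)/(132*sqrt(-1/(-12 - 12)))))*(4 - 2 + 9) + 115 = -12*(-I*sqrt(66)/(132*sqrt(-1/(-24))))*11 + 115 = -12*(-I*sqrt(11)/11)*11 + 115 = -(-12)*I*sqrt(11)/11*11 + 115 = (12*I*sqrt(11)/11)*11 + 115 = 12*I*sqrt(11) + 115 = 115 + 12*I*sqrt(11)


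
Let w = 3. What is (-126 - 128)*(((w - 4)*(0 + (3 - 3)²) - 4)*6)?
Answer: 6096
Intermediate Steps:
(-126 - 128)*(((w - 4)*(0 + (3 - 3)²) - 4)*6) = (-126 - 128)*(((3 - 4)*(0 + (3 - 3)²) - 4)*6) = -254*(-(0 + 0²) - 4)*6 = -254*(-(0 + 0) - 4)*6 = -254*(-1*0 - 4)*6 = -254*(0 - 4)*6 = -(-1016)*6 = -254*(-24) = 6096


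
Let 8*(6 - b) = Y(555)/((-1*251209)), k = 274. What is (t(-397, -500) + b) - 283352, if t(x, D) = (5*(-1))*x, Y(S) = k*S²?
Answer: -282679462371/1004836 ≈ -2.8132e+5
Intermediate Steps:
Y(S) = 274*S²
t(x, D) = -5*x
b = 48228441/1004836 (b = 6 - 274*555²/(8*((-1*251209))) = 6 - 274*308025/(8*(-251209)) = 6 - 42199425*(-1)/(4*251209) = 6 - ⅛*(-84398850/251209) = 6 + 42199425/1004836 = 48228441/1004836 ≈ 47.996)
(t(-397, -500) + b) - 283352 = (-5*(-397) + 48228441/1004836) - 283352 = (1985 + 48228441/1004836) - 283352 = 2042827901/1004836 - 283352 = -282679462371/1004836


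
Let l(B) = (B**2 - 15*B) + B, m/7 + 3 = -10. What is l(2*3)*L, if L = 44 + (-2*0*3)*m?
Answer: -2112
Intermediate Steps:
m = -91 (m = -21 + 7*(-10) = -21 - 70 = -91)
l(B) = B**2 - 14*B
L = 44 (L = 44 + (-2*0*3)*(-91) = 44 + (0*3)*(-91) = 44 + 0*(-91) = 44 + 0 = 44)
l(2*3)*L = ((2*3)*(-14 + 2*3))*44 = (6*(-14 + 6))*44 = (6*(-8))*44 = -48*44 = -2112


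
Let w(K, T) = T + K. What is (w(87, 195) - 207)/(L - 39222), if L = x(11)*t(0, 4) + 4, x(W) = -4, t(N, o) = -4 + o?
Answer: -75/39218 ≈ -0.0019124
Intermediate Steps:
w(K, T) = K + T
L = 4 (L = -4*(-4 + 4) + 4 = -4*0 + 4 = 0 + 4 = 4)
(w(87, 195) - 207)/(L - 39222) = ((87 + 195) - 207)/(4 - 39222) = (282 - 207)/(-39218) = 75*(-1/39218) = -75/39218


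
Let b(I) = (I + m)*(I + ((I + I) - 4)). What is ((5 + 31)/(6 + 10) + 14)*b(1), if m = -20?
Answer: 1235/4 ≈ 308.75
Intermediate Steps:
b(I) = (-20 + I)*(-4 + 3*I) (b(I) = (I - 20)*(I + ((I + I) - 4)) = (-20 + I)*(I + (2*I - 4)) = (-20 + I)*(I + (-4 + 2*I)) = (-20 + I)*(-4 + 3*I))
((5 + 31)/(6 + 10) + 14)*b(1) = ((5 + 31)/(6 + 10) + 14)*(80 - 64*1 + 3*1²) = (36/16 + 14)*(80 - 64 + 3*1) = (36*(1/16) + 14)*(80 - 64 + 3) = (9/4 + 14)*19 = (65/4)*19 = 1235/4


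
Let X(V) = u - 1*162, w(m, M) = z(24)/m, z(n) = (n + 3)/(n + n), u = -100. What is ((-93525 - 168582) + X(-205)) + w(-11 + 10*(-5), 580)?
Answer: -256072153/976 ≈ -2.6237e+5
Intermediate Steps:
z(n) = (3 + n)/(2*n) (z(n) = (3 + n)/((2*n)) = (3 + n)*(1/(2*n)) = (3 + n)/(2*n))
w(m, M) = 9/(16*m) (w(m, M) = ((½)*(3 + 24)/24)/m = ((½)*(1/24)*27)/m = 9/(16*m))
X(V) = -262 (X(V) = -100 - 1*162 = -100 - 162 = -262)
((-93525 - 168582) + X(-205)) + w(-11 + 10*(-5), 580) = ((-93525 - 168582) - 262) + 9/(16*(-11 + 10*(-5))) = (-262107 - 262) + 9/(16*(-11 - 50)) = -262369 + (9/16)/(-61) = -262369 + (9/16)*(-1/61) = -262369 - 9/976 = -256072153/976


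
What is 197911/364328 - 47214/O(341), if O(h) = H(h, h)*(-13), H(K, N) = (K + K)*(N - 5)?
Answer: 12641114611/22610924336 ≈ 0.55907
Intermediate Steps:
H(K, N) = 2*K*(-5 + N) (H(K, N) = (2*K)*(-5 + N) = 2*K*(-5 + N))
O(h) = -26*h*(-5 + h) (O(h) = (2*h*(-5 + h))*(-13) = -26*h*(-5 + h))
197911/364328 - 47214/O(341) = 197911/364328 - 47214*1/(8866*(5 - 1*341)) = 197911*(1/364328) - 47214*1/(8866*(5 - 341)) = 197911/364328 - 47214/(26*341*(-336)) = 197911/364328 - 47214/(-2978976) = 197911/364328 - 47214*(-1/2978976) = 197911/364328 + 7869/496496 = 12641114611/22610924336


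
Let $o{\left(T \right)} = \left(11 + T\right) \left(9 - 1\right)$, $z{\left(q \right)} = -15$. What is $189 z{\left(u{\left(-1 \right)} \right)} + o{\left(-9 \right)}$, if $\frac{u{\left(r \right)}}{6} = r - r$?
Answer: $-2819$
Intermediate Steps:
$u{\left(r \right)} = 0$ ($u{\left(r \right)} = 6 \left(r - r\right) = 6 \cdot 0 = 0$)
$o{\left(T \right)} = 88 + 8 T$ ($o{\left(T \right)} = \left(11 + T\right) 8 = 88 + 8 T$)
$189 z{\left(u{\left(-1 \right)} \right)} + o{\left(-9 \right)} = 189 \left(-15\right) + \left(88 + 8 \left(-9\right)\right) = -2835 + \left(88 - 72\right) = -2835 + 16 = -2819$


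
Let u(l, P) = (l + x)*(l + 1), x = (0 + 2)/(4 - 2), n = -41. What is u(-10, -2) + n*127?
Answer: -5126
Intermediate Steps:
x = 1 (x = 2/2 = 2*(½) = 1)
u(l, P) = (1 + l)² (u(l, P) = (l + 1)*(l + 1) = (1 + l)*(1 + l) = (1 + l)²)
u(-10, -2) + n*127 = (1 + (-10)² + 2*(-10)) - 41*127 = (1 + 100 - 20) - 5207 = 81 - 5207 = -5126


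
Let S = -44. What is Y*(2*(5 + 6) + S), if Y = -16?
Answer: 352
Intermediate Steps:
Y*(2*(5 + 6) + S) = -16*(2*(5 + 6) - 44) = -16*(2*11 - 44) = -16*(22 - 44) = -16*(-22) = 352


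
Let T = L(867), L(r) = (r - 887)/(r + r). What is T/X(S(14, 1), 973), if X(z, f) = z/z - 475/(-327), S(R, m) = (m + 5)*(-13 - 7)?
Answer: -545/115889 ≈ -0.0047028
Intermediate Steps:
S(R, m) = -100 - 20*m (S(R, m) = (5 + m)*(-20) = -100 - 20*m)
L(r) = (-887 + r)/(2*r) (L(r) = (-887 + r)/((2*r)) = (-887 + r)*(1/(2*r)) = (-887 + r)/(2*r))
X(z, f) = 802/327 (X(z, f) = 1 - 475*(-1/327) = 1 + 475/327 = 802/327)
T = -10/867 (T = (½)*(-887 + 867)/867 = (½)*(1/867)*(-20) = -10/867 ≈ -0.011534)
T/X(S(14, 1), 973) = -10/(867*802/327) = -10/867*327/802 = -545/115889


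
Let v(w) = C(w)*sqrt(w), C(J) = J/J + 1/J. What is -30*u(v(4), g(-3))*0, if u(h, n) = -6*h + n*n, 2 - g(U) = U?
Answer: 0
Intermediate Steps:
C(J) = 1 + 1/J
g(U) = 2 - U
v(w) = (1 + w)/sqrt(w) (v(w) = ((1 + w)/w)*sqrt(w) = (1 + w)/sqrt(w))
u(h, n) = n**2 - 6*h (u(h, n) = -6*h + n**2 = n**2 - 6*h)
-30*u(v(4), g(-3))*0 = -30*((2 - 1*(-3))**2 - 6*(1 + 4)/sqrt(4))*0 = -30*((2 + 3)**2 - 3*5)*0 = -30*(5**2 - 6*5/2)*0 = -30*(25 - 15)*0 = -30*10*0 = -300*0 = 0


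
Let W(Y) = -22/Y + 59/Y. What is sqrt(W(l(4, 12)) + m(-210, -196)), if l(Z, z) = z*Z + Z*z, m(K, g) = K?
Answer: I*sqrt(120738)/24 ≈ 14.478*I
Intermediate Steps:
l(Z, z) = 2*Z*z (l(Z, z) = Z*z + Z*z = 2*Z*z)
W(Y) = 37/Y
sqrt(W(l(4, 12)) + m(-210, -196)) = sqrt(37/((2*4*12)) - 210) = sqrt(37/96 - 210) = sqrt(-20123/96) = I*sqrt(120738)/24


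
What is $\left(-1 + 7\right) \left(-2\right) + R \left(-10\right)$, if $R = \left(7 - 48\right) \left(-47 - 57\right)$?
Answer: $-42652$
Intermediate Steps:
$R = 4264$ ($R = \left(-41\right) \left(-104\right) = 4264$)
$\left(-1 + 7\right) \left(-2\right) + R \left(-10\right) = \left(-1 + 7\right) \left(-2\right) + 4264 \left(-10\right) = 6 \left(-2\right) - 42640 = -12 - 42640 = -42652$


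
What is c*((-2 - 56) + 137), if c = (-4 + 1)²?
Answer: 711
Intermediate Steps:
c = 9 (c = (-3)² = 9)
c*((-2 - 56) + 137) = 9*((-2 - 56) + 137) = 9*(-58 + 137) = 9*79 = 711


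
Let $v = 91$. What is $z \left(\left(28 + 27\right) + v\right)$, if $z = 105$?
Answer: $15330$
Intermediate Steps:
$z \left(\left(28 + 27\right) + v\right) = 105 \left(\left(28 + 27\right) + 91\right) = 105 \left(55 + 91\right) = 105 \cdot 146 = 15330$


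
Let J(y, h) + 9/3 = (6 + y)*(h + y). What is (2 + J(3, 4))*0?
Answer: 0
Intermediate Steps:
J(y, h) = -3 + (6 + y)*(h + y)
(2 + J(3, 4))*0 = (2 + (-3 + 3**2 + 6*4 + 6*3 + 4*3))*0 = (2 + (-3 + 9 + 24 + 18 + 12))*0 = (2 + 60)*0 = 62*0 = 0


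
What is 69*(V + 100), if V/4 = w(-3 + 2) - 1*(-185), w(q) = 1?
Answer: 58236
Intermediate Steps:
V = 744 (V = 4*(1 - 1*(-185)) = 4*(1 + 185) = 4*186 = 744)
69*(V + 100) = 69*(744 + 100) = 69*844 = 58236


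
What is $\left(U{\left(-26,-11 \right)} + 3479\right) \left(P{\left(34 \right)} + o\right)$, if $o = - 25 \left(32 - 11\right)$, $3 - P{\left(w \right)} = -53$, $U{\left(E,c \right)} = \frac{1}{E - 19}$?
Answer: $- \frac{73423826}{45} \approx -1.6316 \cdot 10^{6}$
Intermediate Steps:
$U{\left(E,c \right)} = \frac{1}{-19 + E}$
$P{\left(w \right)} = 56$ ($P{\left(w \right)} = 3 - -53 = 3 + 53 = 56$)
$o = -525$ ($o = \left(-25\right) 21 = -525$)
$\left(U{\left(-26,-11 \right)} + 3479\right) \left(P{\left(34 \right)} + o\right) = \left(\frac{1}{-19 - 26} + 3479\right) \left(56 - 525\right) = \left(\frac{1}{-45} + 3479\right) \left(-469\right) = \left(- \frac{1}{45} + 3479\right) \left(-469\right) = \frac{156554}{45} \left(-469\right) = - \frac{73423826}{45}$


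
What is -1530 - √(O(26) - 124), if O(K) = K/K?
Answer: -1530 - I*√123 ≈ -1530.0 - 11.091*I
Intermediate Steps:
O(K) = 1
-1530 - √(O(26) - 124) = -1530 - √(1 - 124) = -1530 - √(-123) = -1530 - I*√123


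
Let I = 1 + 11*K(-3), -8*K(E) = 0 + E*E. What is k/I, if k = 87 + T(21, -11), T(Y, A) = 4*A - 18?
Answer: -200/91 ≈ -2.1978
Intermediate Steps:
T(Y, A) = -18 + 4*A
K(E) = -E²/8 (K(E) = -(0 + E*E)/8 = -(0 + E²)/8 = -E²/8)
I = -91/8 (I = 1 + 11*(-⅛*(-3)²) = 1 + 11*(-⅛*9) = 1 + 11*(-9/8) = 1 - 99/8 = -91/8 ≈ -11.375)
k = 25 (k = 87 + (-18 + 4*(-11)) = 87 + (-18 - 44) = 87 - 62 = 25)
k/I = 25/(-91/8) = 25*(-8/91) = -200/91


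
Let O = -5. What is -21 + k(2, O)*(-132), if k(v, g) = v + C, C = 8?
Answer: -1341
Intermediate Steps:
k(v, g) = 8 + v (k(v, g) = v + 8 = 8 + v)
-21 + k(2, O)*(-132) = -21 + (8 + 2)*(-132) = -21 + 10*(-132) = -21 - 1320 = -1341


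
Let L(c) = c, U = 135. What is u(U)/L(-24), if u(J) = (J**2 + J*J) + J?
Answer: -12195/8 ≈ -1524.4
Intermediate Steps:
u(J) = J + 2*J**2 (u(J) = (J**2 + J**2) + J = 2*J**2 + J = J + 2*J**2)
u(U)/L(-24) = (135*(1 + 2*135))/(-24) = (135*(1 + 270))*(-1/24) = (135*271)*(-1/24) = 36585*(-1/24) = -12195/8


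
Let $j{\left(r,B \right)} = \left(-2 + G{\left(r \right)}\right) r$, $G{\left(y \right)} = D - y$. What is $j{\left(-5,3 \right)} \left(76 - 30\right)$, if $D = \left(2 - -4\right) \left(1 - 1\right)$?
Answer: $-690$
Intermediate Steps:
$D = 0$ ($D = \left(2 + 4\right) 0 = 6 \cdot 0 = 0$)
$G{\left(y \right)} = - y$ ($G{\left(y \right)} = 0 - y = - y$)
$j{\left(r,B \right)} = r \left(-2 - r\right)$ ($j{\left(r,B \right)} = \left(-2 - r\right) r = r \left(-2 - r\right)$)
$j{\left(-5,3 \right)} \left(76 - 30\right) = - 5 \left(-2 - -5\right) \left(76 - 30\right) = - 5 \left(-2 + 5\right) 46 = \left(-5\right) 3 \cdot 46 = \left(-15\right) 46 = -690$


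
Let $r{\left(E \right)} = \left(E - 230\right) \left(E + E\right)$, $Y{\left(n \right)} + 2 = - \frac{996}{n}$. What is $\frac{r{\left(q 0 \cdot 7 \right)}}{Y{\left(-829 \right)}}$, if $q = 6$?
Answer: $0$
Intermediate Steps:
$Y{\left(n \right)} = -2 - \frac{996}{n}$
$r{\left(E \right)} = 2 E \left(-230 + E\right)$ ($r{\left(E \right)} = \left(-230 + E\right) 2 E = 2 E \left(-230 + E\right)$)
$\frac{r{\left(q 0 \cdot 7 \right)}}{Y{\left(-829 \right)}} = \frac{2 \cdot 6 \cdot 0 \cdot 7 \left(-230 + 6 \cdot 0 \cdot 7\right)}{-2 - \frac{996}{-829}} = \frac{2 \cdot 0 \cdot 7 \left(-230 + 0 \cdot 7\right)}{-2 - - \frac{996}{829}} = \frac{2 \cdot 0 \left(-230 + 0\right)}{-2 + \frac{996}{829}} = \frac{2 \cdot 0 \left(-230\right)}{- \frac{662}{829}} = 0 \left(- \frac{829}{662}\right) = 0$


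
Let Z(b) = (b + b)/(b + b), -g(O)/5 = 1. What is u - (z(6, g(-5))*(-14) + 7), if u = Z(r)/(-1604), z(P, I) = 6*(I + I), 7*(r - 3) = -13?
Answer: -1358589/1604 ≈ -847.00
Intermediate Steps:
g(O) = -5 (g(O) = -5*1 = -5)
r = 8/7 (r = 3 + (1/7)*(-13) = 3 - 13/7 = 8/7 ≈ 1.1429)
z(P, I) = 12*I (z(P, I) = 6*(2*I) = 12*I)
Z(b) = 1 (Z(b) = (2*b)/((2*b)) = (2*b)*(1/(2*b)) = 1)
u = -1/1604 (u = 1/(-1604) = 1*(-1/1604) = -1/1604 ≈ -0.00062344)
u - (z(6, g(-5))*(-14) + 7) = -1/1604 - ((12*(-5))*(-14) + 7) = -1/1604 - (-60*(-14) + 7) = -1/1604 - (840 + 7) = -1/1604 - 1*847 = -1/1604 - 847 = -1358589/1604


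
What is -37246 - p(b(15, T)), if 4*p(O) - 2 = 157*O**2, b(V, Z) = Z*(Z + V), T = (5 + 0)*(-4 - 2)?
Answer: -15970743/2 ≈ -7.9854e+6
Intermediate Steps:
T = -30 (T = 5*(-6) = -30)
b(V, Z) = Z*(V + Z)
p(O) = 1/2 + 157*O**2/4 (p(O) = 1/2 + (157*O**2)/4 = 1/2 + 157*O**2/4)
-37246 - p(b(15, T)) = -37246 - (1/2 + 157*(-30*(15 - 30))**2/4) = -37246 - (1/2 + 157*(-30*(-15))**2/4) = -37246 - (1/2 + (157/4)*450**2) = -37246 - (1/2 + (157/4)*202500) = -37246 - (1/2 + 7948125) = -37246 - 1*15896251/2 = -37246 - 15896251/2 = -15970743/2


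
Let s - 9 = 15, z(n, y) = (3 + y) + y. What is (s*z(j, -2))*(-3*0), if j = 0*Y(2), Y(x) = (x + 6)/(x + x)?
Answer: 0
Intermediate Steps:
Y(x) = (6 + x)/(2*x) (Y(x) = (6 + x)/((2*x)) = (6 + x)*(1/(2*x)) = (6 + x)/(2*x))
j = 0 (j = 0*((½)*(6 + 2)/2) = 0*((½)*(½)*8) = 0*2 = 0)
z(n, y) = 3 + 2*y
s = 24 (s = 9 + 15 = 24)
(s*z(j, -2))*(-3*0) = (24*(3 + 2*(-2)))*(-3*0) = (24*(3 - 4))*0 = (24*(-1))*0 = -24*0 = 0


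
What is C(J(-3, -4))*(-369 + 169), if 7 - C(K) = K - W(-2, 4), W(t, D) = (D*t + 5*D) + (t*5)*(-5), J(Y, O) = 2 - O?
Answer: -12600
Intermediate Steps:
W(t, D) = -25*t + 5*D + D*t (W(t, D) = (5*D + D*t) + (5*t)*(-5) = (5*D + D*t) - 25*t = -25*t + 5*D + D*t)
C(K) = 69 - K (C(K) = 7 - (K - (-25*(-2) + 5*4 + 4*(-2))) = 7 - (K - (50 + 20 - 8)) = 7 - (K - 1*62) = 7 - (K - 62) = 7 - (-62 + K) = 7 + (62 - K) = 69 - K)
C(J(-3, -4))*(-369 + 169) = (69 - (2 - 1*(-4)))*(-369 + 169) = (69 - (2 + 4))*(-200) = (69 - 1*6)*(-200) = (69 - 6)*(-200) = 63*(-200) = -12600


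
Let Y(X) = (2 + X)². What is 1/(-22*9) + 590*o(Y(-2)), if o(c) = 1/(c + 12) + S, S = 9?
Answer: 530557/99 ≈ 5359.2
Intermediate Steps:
o(c) = 9 + 1/(12 + c) (o(c) = 1/(c + 12) + 9 = 1/(12 + c) + 9 = 9 + 1/(12 + c))
1/(-22*9) + 590*o(Y(-2)) = 1/(-22*9) + 590*((109 + 9*(2 - 2)²)/(12 + (2 - 2)²)) = 1/(-198) + 590*((109 + 9*0²)/(12 + 0²)) = -1/198 + 590*((109 + 9*0)/(12 + 0)) = -1/198 + 590*((109 + 0)/12) = -1/198 + 590*((1/12)*109) = -1/198 + 590*(109/12) = -1/198 + 32155/6 = 530557/99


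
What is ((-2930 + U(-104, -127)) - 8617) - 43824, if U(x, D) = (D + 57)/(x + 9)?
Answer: -1052035/19 ≈ -55370.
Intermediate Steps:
U(x, D) = (57 + D)/(9 + x)
((-2930 + U(-104, -127)) - 8617) - 43824 = ((-2930 + (57 - 127)/(9 - 104)) - 8617) - 43824 = ((-2930 - 70/(-95)) - 8617) - 43824 = ((-2930 - 1/95*(-70)) - 8617) - 43824 = ((-2930 + 14/19) - 8617) - 43824 = (-55656/19 - 8617) - 43824 = -219379/19 - 43824 = -1052035/19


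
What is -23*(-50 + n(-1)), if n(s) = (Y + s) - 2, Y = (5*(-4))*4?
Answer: 3059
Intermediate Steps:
Y = -80 (Y = -20*4 = -80)
n(s) = -82 + s (n(s) = (-80 + s) - 2 = -82 + s)
-23*(-50 + n(-1)) = -23*(-50 + (-82 - 1)) = -23*(-50 - 83) = -23*(-133) = 3059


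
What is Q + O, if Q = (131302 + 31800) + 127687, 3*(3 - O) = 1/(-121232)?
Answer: 105759887233/363696 ≈ 2.9079e+5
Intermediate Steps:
O = 1091089/363696 (O = 3 - ⅓/(-121232) = 3 - ⅓*(-1/121232) = 3 + 1/363696 = 1091089/363696 ≈ 3.0000)
Q = 290789 (Q = 163102 + 127687 = 290789)
Q + O = 290789 + 1091089/363696 = 105759887233/363696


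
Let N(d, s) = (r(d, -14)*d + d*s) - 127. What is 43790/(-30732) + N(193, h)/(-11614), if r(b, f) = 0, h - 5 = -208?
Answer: 174843733/89230362 ≈ 1.9595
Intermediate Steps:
h = -203 (h = 5 - 208 = -203)
N(d, s) = -127 + d*s (N(d, s) = (0*d + d*s) - 127 = (0 + d*s) - 127 = d*s - 127 = -127 + d*s)
43790/(-30732) + N(193, h)/(-11614) = 43790/(-30732) + (-127 + 193*(-203))/(-11614) = 43790*(-1/30732) + (-127 - 39179)*(-1/11614) = -21895/15366 - 39306*(-1/11614) = -21895/15366 + 19653/5807 = 174843733/89230362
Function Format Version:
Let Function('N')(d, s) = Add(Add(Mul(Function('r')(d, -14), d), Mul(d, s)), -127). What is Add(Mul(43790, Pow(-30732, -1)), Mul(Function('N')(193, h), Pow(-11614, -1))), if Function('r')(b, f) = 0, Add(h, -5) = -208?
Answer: Rational(174843733, 89230362) ≈ 1.9595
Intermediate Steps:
h = -203 (h = Add(5, -208) = -203)
Function('N')(d, s) = Add(-127, Mul(d, s)) (Function('N')(d, s) = Add(Add(Mul(0, d), Mul(d, s)), -127) = Add(Add(0, Mul(d, s)), -127) = Add(Mul(d, s), -127) = Add(-127, Mul(d, s)))
Add(Mul(43790, Pow(-30732, -1)), Mul(Function('N')(193, h), Pow(-11614, -1))) = Add(Mul(43790, Pow(-30732, -1)), Mul(Add(-127, Mul(193, -203)), Pow(-11614, -1))) = Add(Mul(43790, Rational(-1, 30732)), Mul(Add(-127, -39179), Rational(-1, 11614))) = Add(Rational(-21895, 15366), Mul(-39306, Rational(-1, 11614))) = Add(Rational(-21895, 15366), Rational(19653, 5807)) = Rational(174843733, 89230362)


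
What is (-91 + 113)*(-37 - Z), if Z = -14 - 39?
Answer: 352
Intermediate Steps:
Z = -53
(-91 + 113)*(-37 - Z) = (-91 + 113)*(-37 - 1*(-53)) = 22*(-37 + 53) = 22*16 = 352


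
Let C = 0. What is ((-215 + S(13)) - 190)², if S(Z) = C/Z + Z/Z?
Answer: 163216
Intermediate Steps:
S(Z) = 1 (S(Z) = 0/Z + Z/Z = 0 + 1 = 1)
((-215 + S(13)) - 190)² = ((-215 + 1) - 190)² = (-214 - 190)² = (-404)² = 163216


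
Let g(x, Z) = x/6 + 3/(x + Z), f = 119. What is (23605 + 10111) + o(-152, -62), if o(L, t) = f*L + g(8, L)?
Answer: 250069/16 ≈ 15629.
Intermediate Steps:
g(x, Z) = 3/(Z + x) + x/6 (g(x, Z) = x*(⅙) + 3/(Z + x) = x/6 + 3/(Z + x) = 3/(Z + x) + x/6)
o(L, t) = 119*L + (82 + 8*L)/(6*(8 + L)) (o(L, t) = 119*L + (18 + 8² + L*8)/(6*(L + 8)) = 119*L + (18 + 64 + 8*L)/(6*(8 + L)) = 119*L + (82 + 8*L)/(6*(8 + L)))
(23605 + 10111) + o(-152, -62) = (23605 + 10111) + (41 + 357*(-152)² + 2860*(-152))/(3*(8 - 152)) = 33716 + (⅓)*(41 + 357*23104 - 434720)/(-144) = 33716 + (⅓)*(-1/144)*(41 + 8248128 - 434720) = 33716 + (⅓)*(-1/144)*7813449 = 33716 - 289387/16 = 250069/16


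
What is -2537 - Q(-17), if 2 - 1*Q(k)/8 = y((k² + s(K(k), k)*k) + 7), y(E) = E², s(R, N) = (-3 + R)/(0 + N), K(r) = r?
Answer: 606855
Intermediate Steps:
s(R, N) = (-3 + R)/N
Q(k) = 16 - 8*(4 + k + k²)² (Q(k) = 16 - 8*((k² + ((-3 + k)/k)*k) + 7)² = 16 - 8*((k² + (-3 + k)) + 7)² = 16 - 8*((-3 + k + k²) + 7)² = 16 - 8*(4 + k + k²)²)
-2537 - Q(-17) = -2537 - (16 - 8*(4 - 17 + (-17)²)²) = -2537 - (16 - 8*(4 - 17 + 289)²) = -2537 - (16 - 8*276²) = -2537 - (16 - 8*76176) = -2537 - (16 - 609408) = -2537 - 1*(-609392) = -2537 + 609392 = 606855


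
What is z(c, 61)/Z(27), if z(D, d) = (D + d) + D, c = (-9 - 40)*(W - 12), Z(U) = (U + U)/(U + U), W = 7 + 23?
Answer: -1703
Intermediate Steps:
W = 30
Z(U) = 1 (Z(U) = (2*U)/((2*U)) = (2*U)*(1/(2*U)) = 1)
c = -882 (c = (-9 - 40)*(30 - 12) = -49*18 = -882)
z(D, d) = d + 2*D
z(c, 61)/Z(27) = (61 + 2*(-882))/1 = (61 - 1764)*1 = -1703*1 = -1703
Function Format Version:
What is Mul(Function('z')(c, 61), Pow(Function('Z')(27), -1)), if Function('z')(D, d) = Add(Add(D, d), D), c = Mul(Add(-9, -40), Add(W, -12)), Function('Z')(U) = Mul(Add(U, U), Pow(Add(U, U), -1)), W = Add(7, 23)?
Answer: -1703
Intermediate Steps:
W = 30
Function('Z')(U) = 1 (Function('Z')(U) = Mul(Mul(2, U), Pow(Mul(2, U), -1)) = Mul(Mul(2, U), Mul(Rational(1, 2), Pow(U, -1))) = 1)
c = -882 (c = Mul(Add(-9, -40), Add(30, -12)) = Mul(-49, 18) = -882)
Function('z')(D, d) = Add(d, Mul(2, D))
Mul(Function('z')(c, 61), Pow(Function('Z')(27), -1)) = Mul(Add(61, Mul(2, -882)), Pow(1, -1)) = Mul(Add(61, -1764), 1) = Mul(-1703, 1) = -1703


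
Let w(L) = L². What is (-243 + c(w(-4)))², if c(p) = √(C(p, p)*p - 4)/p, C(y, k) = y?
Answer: 3779199/64 - 729*√7/4 ≈ 58568.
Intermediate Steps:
c(p) = √(-4 + p²)/p (c(p) = √(p*p - 4)/p = √(p² - 4)/p = √(-4 + p²)/p)
(-243 + c(w(-4)))² = (-243 + √(-4 + ((-4)²)²)/((-4)²))² = (-243 + √(-4 + 16²)/16)² = (-243 + √(-4 + 256)/16)² = (-243 + √252/16)² = (-243 + (6*√7)/16)² = (-243 + 3*√7/8)²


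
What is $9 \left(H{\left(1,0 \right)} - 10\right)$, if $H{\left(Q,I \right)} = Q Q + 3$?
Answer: $-54$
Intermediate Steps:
$H{\left(Q,I \right)} = 3 + Q^{2}$ ($H{\left(Q,I \right)} = Q^{2} + 3 = 3 + Q^{2}$)
$9 \left(H{\left(1,0 \right)} - 10\right) = 9 \left(\left(3 + 1^{2}\right) - 10\right) = 9 \left(\left(3 + 1\right) - 10\right) = 9 \left(4 - 10\right) = 9 \left(-6\right) = -54$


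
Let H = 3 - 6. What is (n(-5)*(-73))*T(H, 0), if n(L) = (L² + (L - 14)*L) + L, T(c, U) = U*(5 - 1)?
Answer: 0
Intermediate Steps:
H = -3
T(c, U) = 4*U (T(c, U) = U*4 = 4*U)
n(L) = L + L² + L*(-14 + L) (n(L) = (L² + (-14 + L)*L) + L = (L² + L*(-14 + L)) + L = L + L² + L*(-14 + L))
(n(-5)*(-73))*T(H, 0) = (-5*(-13 + 2*(-5))*(-73))*(4*0) = (-5*(-13 - 10)*(-73))*0 = (-5*(-23)*(-73))*0 = (115*(-73))*0 = -8395*0 = 0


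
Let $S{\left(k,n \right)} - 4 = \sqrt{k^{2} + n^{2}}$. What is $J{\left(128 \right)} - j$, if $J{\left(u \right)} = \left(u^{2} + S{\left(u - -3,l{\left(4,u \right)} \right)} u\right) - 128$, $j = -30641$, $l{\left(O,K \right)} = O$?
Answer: $47409 + 128 \sqrt{17177} \approx 64185.0$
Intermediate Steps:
$S{\left(k,n \right)} = 4 + \sqrt{k^{2} + n^{2}}$
$J{\left(u \right)} = -128 + u^{2} + u \left(4 + \sqrt{16 + \left(3 + u\right)^{2}}\right)$ ($J{\left(u \right)} = \left(u^{2} + \left(4 + \sqrt{\left(u - -3\right)^{2} + 4^{2}}\right) u\right) - 128 = \left(u^{2} + \left(4 + \sqrt{\left(u + 3\right)^{2} + 16}\right) u\right) - 128 = \left(u^{2} + \left(4 + \sqrt{\left(3 + u\right)^{2} + 16}\right) u\right) - 128 = \left(u^{2} + \left(4 + \sqrt{16 + \left(3 + u\right)^{2}}\right) u\right) - 128 = \left(u^{2} + u \left(4 + \sqrt{16 + \left(3 + u\right)^{2}}\right)\right) - 128 = -128 + u^{2} + u \left(4 + \sqrt{16 + \left(3 + u\right)^{2}}\right)$)
$J{\left(128 \right)} - j = \left(-128 + 128^{2} + 128 \left(4 + \sqrt{16 + \left(3 + 128\right)^{2}}\right)\right) - -30641 = \left(-128 + 16384 + 128 \left(4 + \sqrt{16 + 131^{2}}\right)\right) + 30641 = \left(-128 + 16384 + 128 \left(4 + \sqrt{16 + 17161}\right)\right) + 30641 = \left(-128 + 16384 + 128 \left(4 + \sqrt{17177}\right)\right) + 30641 = \left(-128 + 16384 + \left(512 + 128 \sqrt{17177}\right)\right) + 30641 = \left(16768 + 128 \sqrt{17177}\right) + 30641 = 47409 + 128 \sqrt{17177}$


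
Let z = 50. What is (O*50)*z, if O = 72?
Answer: 180000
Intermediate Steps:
(O*50)*z = (72*50)*50 = 3600*50 = 180000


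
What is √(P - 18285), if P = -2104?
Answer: I*√20389 ≈ 142.79*I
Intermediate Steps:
√(P - 18285) = √(-2104 - 18285) = √(-20389) = I*√20389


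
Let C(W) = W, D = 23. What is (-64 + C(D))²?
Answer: 1681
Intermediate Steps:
(-64 + C(D))² = (-64 + 23)² = (-41)² = 1681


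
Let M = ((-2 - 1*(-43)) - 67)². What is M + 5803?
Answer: 6479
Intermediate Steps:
M = 676 (M = ((-2 + 43) - 67)² = (41 - 67)² = (-26)² = 676)
M + 5803 = 676 + 5803 = 6479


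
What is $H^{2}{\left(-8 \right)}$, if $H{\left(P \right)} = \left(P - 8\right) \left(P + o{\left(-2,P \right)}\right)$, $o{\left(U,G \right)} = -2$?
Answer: $25600$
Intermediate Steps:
$H{\left(P \right)} = \left(-8 + P\right) \left(-2 + P\right)$ ($H{\left(P \right)} = \left(P - 8\right) \left(P - 2\right) = \left(-8 + P\right) \left(-2 + P\right)$)
$H^{2}{\left(-8 \right)} = \left(16 + \left(-8\right)^{2} - -80\right)^{2} = \left(16 + 64 + 80\right)^{2} = 160^{2} = 25600$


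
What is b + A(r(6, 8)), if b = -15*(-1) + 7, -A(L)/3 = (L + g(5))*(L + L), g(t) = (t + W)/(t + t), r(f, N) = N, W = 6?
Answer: -2074/5 ≈ -414.80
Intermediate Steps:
g(t) = (6 + t)/(2*t) (g(t) = (t + 6)/(t + t) = (6 + t)/((2*t)) = (6 + t)*(1/(2*t)) = (6 + t)/(2*t))
A(L) = -6*L*(11/10 + L) (A(L) = -3*(L + (½)*(6 + 5)/5)*(L + L) = -3*(L + (½)*(⅕)*11)*2*L = -3*(L + 11/10)*2*L = -3*(11/10 + L)*2*L = -6*L*(11/10 + L))
b = 22 (b = 15 + 7 = 22)
b + A(r(6, 8)) = 22 - ⅗*8*(11 + 10*8) = 22 - ⅗*8*(11 + 80) = 22 - ⅗*8*91 = 22 - 2184/5 = -2074/5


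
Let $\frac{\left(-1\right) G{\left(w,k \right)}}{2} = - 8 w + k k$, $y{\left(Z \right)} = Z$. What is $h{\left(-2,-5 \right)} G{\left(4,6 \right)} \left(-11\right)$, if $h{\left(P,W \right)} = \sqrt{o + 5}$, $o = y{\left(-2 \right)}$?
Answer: $88 \sqrt{3} \approx 152.42$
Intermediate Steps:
$o = -2$
$G{\left(w,k \right)} = - 2 k^{2} + 16 w$ ($G{\left(w,k \right)} = - 2 \left(- 8 w + k k\right) = - 2 \left(- 8 w + k^{2}\right) = - 2 \left(k^{2} - 8 w\right) = - 2 k^{2} + 16 w$)
$h{\left(P,W \right)} = \sqrt{3}$ ($h{\left(P,W \right)} = \sqrt{-2 + 5} = \sqrt{3}$)
$h{\left(-2,-5 \right)} G{\left(4,6 \right)} \left(-11\right) = \sqrt{3} \left(- 2 \cdot 6^{2} + 16 \cdot 4\right) \left(-11\right) = \sqrt{3} \left(\left(-2\right) 36 + 64\right) \left(-11\right) = \sqrt{3} \left(-72 + 64\right) \left(-11\right) = \sqrt{3} \left(-8\right) \left(-11\right) = - 8 \sqrt{3} \left(-11\right) = 88 \sqrt{3}$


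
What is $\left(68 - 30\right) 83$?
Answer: $3154$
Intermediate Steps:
$\left(68 - 30\right) 83 = 38 \cdot 83 = 3154$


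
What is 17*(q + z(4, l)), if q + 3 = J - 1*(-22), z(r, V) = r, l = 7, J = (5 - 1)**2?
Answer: 663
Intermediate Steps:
J = 16 (J = 4**2 = 16)
q = 35 (q = -3 + (16 - 1*(-22)) = -3 + (16 + 22) = -3 + 38 = 35)
17*(q + z(4, l)) = 17*(35 + 4) = 17*39 = 663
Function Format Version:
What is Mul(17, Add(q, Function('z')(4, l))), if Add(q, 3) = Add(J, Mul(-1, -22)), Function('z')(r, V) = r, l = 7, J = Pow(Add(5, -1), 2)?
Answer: 663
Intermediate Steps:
J = 16 (J = Pow(4, 2) = 16)
q = 35 (q = Add(-3, Add(16, Mul(-1, -22))) = Add(-3, Add(16, 22)) = Add(-3, 38) = 35)
Mul(17, Add(q, Function('z')(4, l))) = Mul(17, Add(35, 4)) = Mul(17, 39) = 663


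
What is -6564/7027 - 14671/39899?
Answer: -21470009/16492369 ≈ -1.3018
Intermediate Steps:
-6564/7027 - 14671/39899 = -6564*1/7027 - 14671*1/39899 = -6564/7027 - 863/2347 = -21470009/16492369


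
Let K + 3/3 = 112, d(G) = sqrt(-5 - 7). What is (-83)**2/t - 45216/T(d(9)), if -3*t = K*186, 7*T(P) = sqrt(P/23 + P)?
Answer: -6889/6882 + 26376*3**(1/4)*sqrt(23)*I**(3/2) ≈ -1.1772e+5 + 1.1772e+5*I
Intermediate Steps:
d(G) = 2*I*sqrt(3) (d(G) = sqrt(-12) = 2*I*sqrt(3))
K = 111 (K = -1 + 112 = 111)
T(P) = 2*sqrt(138)*sqrt(P)/161 (T(P) = sqrt(P/23 + P)/7 = sqrt(24*P/23)/7 = (2*sqrt(138)*sqrt(P)/23)/7 = 2*sqrt(138)*sqrt(P)/161)
t = -6882 (t = -37*186 = -1/3*20646 = -6882)
(-83)**2/t - 45216/T(d(9)) = (-83)**2/(-6882) - 45216*(-7*3**(1/4)*sqrt(23)*I**(3/2)/12) = 6889*(-1/6882) - 45216*(-7*3**(1/4)*sqrt(23)*I**(3/2)/12) = -6889/6882 - 45216*(-7*3**(1/4)*sqrt(23)*I**(3/2)/12) = -6889/6882 - (-26376)*3**(1/4)*sqrt(23)*I**(3/2) = -6889/6882 + 26376*3**(1/4)*sqrt(23)*I**(3/2)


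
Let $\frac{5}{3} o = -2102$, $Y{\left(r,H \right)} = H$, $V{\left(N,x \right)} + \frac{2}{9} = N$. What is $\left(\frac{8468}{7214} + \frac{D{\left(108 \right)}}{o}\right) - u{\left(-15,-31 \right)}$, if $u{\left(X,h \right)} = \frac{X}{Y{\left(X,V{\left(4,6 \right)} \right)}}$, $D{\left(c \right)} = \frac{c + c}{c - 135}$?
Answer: $\frac{1991683613}{386677614} \approx 5.1508$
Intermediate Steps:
$V{\left(N,x \right)} = - \frac{2}{9} + N$
$o = - \frac{6306}{5}$ ($o = \frac{3}{5} \left(-2102\right) = - \frac{6306}{5} \approx -1261.2$)
$D{\left(c \right)} = \frac{2 c}{-135 + c}$
$u{\left(X,h \right)} = \frac{9 X}{34}$ ($u{\left(X,h \right)} = \frac{X}{- \frac{2}{9} + 4} = \frac{X}{\frac{34}{9}} = X \frac{9}{34} = \frac{9 X}{34}$)
$\left(\frac{8468}{7214} + \frac{D{\left(108 \right)}}{o}\right) - u{\left(-15,-31 \right)} = \left(\frac{8468}{7214} + \frac{2 \cdot 108 \frac{1}{-135 + 108}}{- \frac{6306}{5}}\right) - \frac{9}{34} \left(-15\right) = \left(8468 \cdot \frac{1}{7214} + 2 \cdot 108 \frac{1}{-27} \left(- \frac{5}{6306}\right)\right) - - \frac{135}{34} = \left(\frac{4234}{3607} + 2 \cdot 108 \left(- \frac{1}{27}\right) \left(- \frac{5}{6306}\right)\right) + \frac{135}{34} = \left(\frac{4234}{3607} - - \frac{20}{3153}\right) + \frac{135}{34} = \left(\frac{4234}{3607} + \frac{20}{3153}\right) + \frac{135}{34} = \frac{13421942}{11372871} + \frac{135}{34} = \frac{1991683613}{386677614}$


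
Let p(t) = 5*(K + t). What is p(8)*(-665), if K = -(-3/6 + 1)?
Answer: -49875/2 ≈ -24938.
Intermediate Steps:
K = -½ (K = -(-3*⅙ + 1) = -(-½ + 1) = -1*½ = -½ ≈ -0.50000)
p(t) = -5/2 + 5*t (p(t) = 5*(-½ + t) = -5/2 + 5*t)
p(8)*(-665) = (-5/2 + 5*8)*(-665) = (-5/2 + 40)*(-665) = (75/2)*(-665) = -49875/2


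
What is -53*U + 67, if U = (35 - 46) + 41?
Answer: -1523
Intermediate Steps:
U = 30 (U = -11 + 41 = 30)
-53*U + 67 = -53*30 + 67 = -1590 + 67 = -1523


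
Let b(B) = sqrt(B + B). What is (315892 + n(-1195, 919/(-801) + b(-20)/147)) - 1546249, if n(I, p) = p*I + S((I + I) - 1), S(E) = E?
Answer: -986332943/801 - 2390*I*sqrt(10)/147 ≈ -1.2314e+6 - 51.414*I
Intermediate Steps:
b(B) = sqrt(2)*sqrt(B) (b(B) = sqrt(2*B) = sqrt(2)*sqrt(B))
n(I, p) = -1 + 2*I + I*p (n(I, p) = p*I + ((I + I) - 1) = I*p + (2*I - 1) = I*p + (-1 + 2*I) = -1 + 2*I + I*p)
(315892 + n(-1195, 919/(-801) + b(-20)/147)) - 1546249 = (315892 + (-1 + 2*(-1195) - 1195*(919/(-801) + (sqrt(2)*sqrt(-20))/147))) - 1546249 = (315892 + (-1 - 2390 - 1195*(919*(-1/801) + (sqrt(2)*(2*I*sqrt(5)))*(1/147)))) - 1546249 = (315892 + (-1 - 2390 - 1195*(-919/801 + (2*I*sqrt(10))*(1/147)))) - 1546249 = (315892 + (-1 - 2390 - 1195*(-919/801 + 2*I*sqrt(10)/147))) - 1546249 = (315892 + (-1 - 2390 + (1098205/801 - 2390*I*sqrt(10)/147))) - 1546249 = (315892 + (-816986/801 - 2390*I*sqrt(10)/147)) - 1546249 = (252212506/801 - 2390*I*sqrt(10)/147) - 1546249 = -986332943/801 - 2390*I*sqrt(10)/147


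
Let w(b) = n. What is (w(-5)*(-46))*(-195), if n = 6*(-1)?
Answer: -53820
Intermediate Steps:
n = -6
w(b) = -6
(w(-5)*(-46))*(-195) = -6*(-46)*(-195) = 276*(-195) = -53820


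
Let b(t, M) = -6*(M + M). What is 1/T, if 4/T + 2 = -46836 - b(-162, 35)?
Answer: -23209/2 ≈ -11605.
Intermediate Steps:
b(t, M) = -12*M
T = -2/23209 (T = 4/(-2 + (-46836 - (-12)*35)) = 4/(-2 + (-46836 - 1*(-420))) = 4/(-2 + (-46836 + 420)) = 4/(-2 - 46416) = 4/(-46418) = 4*(-1/46418) = -2/23209 ≈ -8.6173e-5)
1/T = 1/(-2/23209) = -23209/2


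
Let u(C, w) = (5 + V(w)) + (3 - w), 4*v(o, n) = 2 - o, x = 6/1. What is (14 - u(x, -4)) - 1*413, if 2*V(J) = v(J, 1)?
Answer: -1647/4 ≈ -411.75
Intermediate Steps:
x = 6 (x = 6*1 = 6)
v(o, n) = 1/2 - o/4 (v(o, n) = (2 - o)/4 = 1/2 - o/4)
V(J) = 1/4 - J/8 (V(J) = (1/2 - J/4)/2 = 1/4 - J/8)
u(C, w) = 33/4 - 9*w/8 (u(C, w) = (5 + (1/4 - w/8)) + (3 - w) = (21/4 - w/8) + (3 - w) = 33/4 - 9*w/8)
(14 - u(x, -4)) - 1*413 = (14 - (33/4 - 9/8*(-4))) - 1*413 = (14 - (33/4 + 9/2)) - 413 = (14 - 1*51/4) - 413 = (14 - 51/4) - 413 = 5/4 - 413 = -1647/4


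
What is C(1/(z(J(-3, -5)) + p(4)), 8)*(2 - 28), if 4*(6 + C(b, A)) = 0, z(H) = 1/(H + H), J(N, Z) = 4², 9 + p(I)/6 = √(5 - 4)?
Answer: 156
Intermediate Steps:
p(I) = -48 (p(I) = -54 + 6*√(5 - 4) = -54 + 6*√1 = -54 + 6*1 = -54 + 6 = -48)
J(N, Z) = 16
z(H) = 1/(2*H)
C(b, A) = -6 (C(b, A) = -6 + (¼)*0 = -6 + 0 = -6)
C(1/(z(J(-3, -5)) + p(4)), 8)*(2 - 28) = -6*(2 - 28) = -6*(-26) = 156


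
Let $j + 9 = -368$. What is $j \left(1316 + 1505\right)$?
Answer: $-1063517$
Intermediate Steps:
$j = -377$ ($j = -9 - 368 = -377$)
$j \left(1316 + 1505\right) = - 377 \left(1316 + 1505\right) = \left(-377\right) 2821 = -1063517$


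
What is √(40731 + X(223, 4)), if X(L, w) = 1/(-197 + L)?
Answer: √27534182/26 ≈ 201.82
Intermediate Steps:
√(40731 + X(223, 4)) = √(40731 + 1/(-197 + 223)) = √(40731 + 1/26) = √(1059007/26) = √27534182/26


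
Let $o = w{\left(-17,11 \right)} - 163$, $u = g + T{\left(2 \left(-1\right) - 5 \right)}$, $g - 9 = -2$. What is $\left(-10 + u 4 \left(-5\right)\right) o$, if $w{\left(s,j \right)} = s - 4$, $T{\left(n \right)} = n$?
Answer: $1840$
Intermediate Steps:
$w{\left(s,j \right)} = -4 + s$
$g = 7$ ($g = 9 - 2 = 7$)
$u = 0$ ($u = 7 + \left(2 \left(-1\right) - 5\right) = 7 - 7 = 0$)
$o = -184$ ($o = \left(-4 - 17\right) - 163 = -21 - 163 = -184$)
$\left(-10 + u 4 \left(-5\right)\right) o = \left(-10 + 0 \cdot 4 \left(-5\right)\right) \left(-184\right) = \left(-10 + 0 \left(-20\right)\right) \left(-184\right) = \left(-10 + 0\right) \left(-184\right) = \left(-10\right) \left(-184\right) = 1840$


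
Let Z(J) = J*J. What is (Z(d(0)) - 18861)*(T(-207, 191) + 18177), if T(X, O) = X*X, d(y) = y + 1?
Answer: -1150950360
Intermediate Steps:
d(y) = 1 + y
Z(J) = J**2
T(X, O) = X**2
(Z(d(0)) - 18861)*(T(-207, 191) + 18177) = ((1 + 0)**2 - 18861)*((-207)**2 + 18177) = (1**2 - 18861)*(42849 + 18177) = (1 - 18861)*61026 = -18860*61026 = -1150950360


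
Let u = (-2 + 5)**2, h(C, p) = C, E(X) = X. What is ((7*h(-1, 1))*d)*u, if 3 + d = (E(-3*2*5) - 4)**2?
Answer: -72639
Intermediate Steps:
u = 9 (u = 3**2 = 9)
d = 1153 (d = -3 + (-3*2*5 - 4)**2 = -3 + (-6*5 - 4)**2 = -3 + (-30 - 4)**2 = -3 + (-34)**2 = -3 + 1156 = 1153)
((7*h(-1, 1))*d)*u = ((7*(-1))*1153)*9 = -7*1153*9 = -8071*9 = -72639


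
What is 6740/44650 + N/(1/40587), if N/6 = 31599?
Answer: 34358405742944/4465 ≈ 7.6950e+9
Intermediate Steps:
N = 189594 (N = 6*31599 = 189594)
6740/44650 + N/(1/40587) = 6740/44650 + 189594/(1/40587) = 6740*(1/44650) + 189594/(1/40587) = 674/4465 + 189594*40587 = 674/4465 + 7695051678 = 34358405742944/4465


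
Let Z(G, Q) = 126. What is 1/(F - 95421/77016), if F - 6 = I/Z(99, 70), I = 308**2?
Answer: 231048/175053497 ≈ 0.0013199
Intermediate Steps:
I = 94864
F = 6830/9 (F = 6 + 94864/126 = 6 + 94864*(1/126) = 6 + 6776/9 = 6830/9 ≈ 758.89)
1/(F - 95421/77016) = 1/(6830/9 - 95421/77016) = 1/(6830/9 - 95421*1/77016) = 1/(6830/9 - 31807/25672) = 1/(175053497/231048) = 231048/175053497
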